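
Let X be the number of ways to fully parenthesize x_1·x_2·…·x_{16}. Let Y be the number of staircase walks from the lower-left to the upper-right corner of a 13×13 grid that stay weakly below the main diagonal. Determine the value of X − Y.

Parenthesizations of m factors correspond to full binary trees with m leaves, counted by C_{m−1}; m = 16 gives C_15. So X = C_15 = 9694845.
Sub-diagonal monotone paths from (0,0) to (13,13) biject with Dyck paths of semilength 13, giving C_13. So Y = C_13 = 742900.
X − Y = 9694845 − 742900 = 8951945.

8951945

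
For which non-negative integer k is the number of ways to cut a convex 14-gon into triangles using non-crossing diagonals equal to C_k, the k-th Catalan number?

Triangulations of a convex m-gon are counted by C_{m−2}; with m = 14 this is C_12.

12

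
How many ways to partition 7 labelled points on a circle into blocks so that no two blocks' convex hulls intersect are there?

Non-crossing partitions of an n-element set are counted by C_n; here n = 7.
C_7 = C(14,7)/8 = 3432/8 = 429.

429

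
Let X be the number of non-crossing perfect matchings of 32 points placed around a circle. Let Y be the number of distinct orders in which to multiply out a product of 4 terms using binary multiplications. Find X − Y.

35357665

Non-crossing perfect matchings of 2n points on a circle are counted by C_n; with 32 points, n = 16. So X = C_16 = 35357670.
Bracketing 4 factors into binary products is counted by C_{4−1} = C_3. So Y = C_3 = 5.
X − Y = 35357670 − 5 = 35357665.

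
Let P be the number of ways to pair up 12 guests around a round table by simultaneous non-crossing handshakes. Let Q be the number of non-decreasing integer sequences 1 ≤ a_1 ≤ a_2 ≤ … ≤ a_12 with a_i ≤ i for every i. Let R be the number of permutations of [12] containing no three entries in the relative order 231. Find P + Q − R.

Non-crossing handshake pairings of 2n people are counted by C_n; 12 people gives n = 6. So P = C_6 = 132.
Such sub-staircase sequences of length n are counted by C_n; here n = 12. So Q = C_12 = 208012.
For any fixed pattern of length 3, the pattern-avoiding permutations of [12] number C_12. So R = C_12 = 208012.
P + Q − R = 132 + 208012 − 208012 = 132.

132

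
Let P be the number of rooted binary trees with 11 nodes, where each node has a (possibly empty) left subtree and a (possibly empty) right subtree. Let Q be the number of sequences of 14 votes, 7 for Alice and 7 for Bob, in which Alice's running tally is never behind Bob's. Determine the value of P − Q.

Binary trees (left/right distinguished) on n nodes are counted by C_n; here n = 11. So P = C_11 = 58786.
Ballot sequences with n votes each where one side never trails are Dyck words, counted by C_n; here n = 7. So Q = C_7 = 429.
P − Q = 58786 − 429 = 58357.

58357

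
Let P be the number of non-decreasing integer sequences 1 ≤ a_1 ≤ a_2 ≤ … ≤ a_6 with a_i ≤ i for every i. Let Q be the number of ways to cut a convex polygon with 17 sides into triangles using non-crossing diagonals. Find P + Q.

9694977

Such sub-staircase sequences of length n are counted by C_n; here n = 6. So P = C_6 = 132.
A convex 17-gon is triangulated into 15 triangles, and the number of such triangulations is the Catalan number C_{17−2} = C_15. So Q = C_15 = 9694845.
P + Q = 132 + 9694845 = 9694977.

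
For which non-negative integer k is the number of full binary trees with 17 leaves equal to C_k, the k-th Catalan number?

A full binary tree with L leaves has L−1 internal nodes and is counted by C_{L−1}; L = 17 gives C_16.

16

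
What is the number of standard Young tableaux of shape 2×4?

Standard Young tableaux of shape 2×n are counted by C_n; here n = 4.
C_4 = 14.

14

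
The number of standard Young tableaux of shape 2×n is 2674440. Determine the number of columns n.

14

Standard Young tableaux of shape 2×n are counted by C_n, and C_14 = 2674440.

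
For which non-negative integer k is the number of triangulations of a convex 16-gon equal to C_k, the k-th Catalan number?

14

A convex 16-gon is triangulated into 14 triangles, and the number of such triangulations is the Catalan number C_{16−2} = C_14.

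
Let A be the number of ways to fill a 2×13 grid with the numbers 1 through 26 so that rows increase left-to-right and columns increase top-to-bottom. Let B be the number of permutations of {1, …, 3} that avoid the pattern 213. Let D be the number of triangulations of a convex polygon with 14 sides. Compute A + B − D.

534893

By the hook-length formula (or a Dyck-path bijection), SYT of shape 2×13 number C_13. So A = C_13 = 742900.
Permutations of [n] avoiding any single length-3 pattern are counted by C_n; here n = 3. So B = C_3 = 5.
Triangulations of a convex m-gon are counted by C_{m−2}; with m = 14 this is C_12. So D = C_12 = 208012.
A + B − D = 742900 + 5 − 208012 = 534893.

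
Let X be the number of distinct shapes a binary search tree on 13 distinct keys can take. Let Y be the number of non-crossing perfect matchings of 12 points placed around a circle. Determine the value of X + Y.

743032

Binary trees (left/right distinguished) on n nodes are counted by C_n; here n = 13. So X = C_13 = 742900.
Non-crossing perfect matchings of 2n points on a circle are counted by C_n; with 12 points, n = 6. So Y = C_6 = 132.
X + Y = 742900 + 132 = 743032.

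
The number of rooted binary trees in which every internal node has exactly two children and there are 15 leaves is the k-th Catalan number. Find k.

14

A full binary tree with L leaves has L−1 internal nodes and is counted by C_{L−1}; L = 15 gives C_14.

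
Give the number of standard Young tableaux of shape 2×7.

429

By the hook-length formula (or a Dyck-path bijection), SYT of shape 2×7 number C_7.
C_7 = C(14,7)/8 = 3432/8 = 429.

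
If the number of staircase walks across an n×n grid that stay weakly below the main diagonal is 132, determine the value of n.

Such diagonal-avoiding paths in an n×n grid are counted by C_n, and C_6 = 132.

6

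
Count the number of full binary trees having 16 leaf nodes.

A full binary tree with L leaves has L−1 internal nodes and is counted by C_{L−1}; L = 16 gives C_15.
C_15 = 9694845.

9694845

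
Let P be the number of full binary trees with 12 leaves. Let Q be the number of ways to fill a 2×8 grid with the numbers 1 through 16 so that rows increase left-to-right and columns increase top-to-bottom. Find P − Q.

57356

A full binary tree with L leaves has L−1 internal nodes and is counted by C_{L−1}; L = 12 gives C_11. So P = C_11 = 58786.
By the hook-length formula (or a Dyck-path bijection), SYT of shape 2×8 number C_8. So Q = C_8 = 1430.
P − Q = 58786 − 1430 = 57356.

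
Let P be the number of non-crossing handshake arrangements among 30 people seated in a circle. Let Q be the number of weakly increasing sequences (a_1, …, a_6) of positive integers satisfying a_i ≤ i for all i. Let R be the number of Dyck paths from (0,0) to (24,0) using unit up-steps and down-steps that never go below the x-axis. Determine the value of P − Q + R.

9902725

With 30 = 2·15 people, non-crossing handshake pairings are non-crossing perfect matchings on a circle, counted by C_15. So P = C_15 = 9694845.
Such sub-staircase sequences of length n are counted by C_n; here n = 6. So Q = C_6 = 132.
Paths of 12 up- and 12 down-steps that never dip below the axis are Dyck paths; their count is C_12. So R = C_12 = 208012.
P − Q + R = 9694845 − 132 + 208012 = 9902725.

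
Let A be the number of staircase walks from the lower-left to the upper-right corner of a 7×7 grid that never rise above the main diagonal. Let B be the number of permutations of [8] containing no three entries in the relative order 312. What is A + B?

Monotone paths in an n×n grid that stay weakly below the diagonal are counted by C_n; here n = 7. So A = C_7 = 429.
For any fixed pattern of length 3, the pattern-avoiding permutations of [8] number C_8. So B = C_8 = 1430.
A + B = 429 + 1430 = 1859.

1859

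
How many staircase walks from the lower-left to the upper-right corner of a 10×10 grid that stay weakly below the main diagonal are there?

16796

Monotone paths in an n×n grid that stay weakly below the diagonal are counted by C_n; here n = 10.
C_10 = C_9 · 2(2·9+1)/(9+2) = 4862 · 38/11 = 16796.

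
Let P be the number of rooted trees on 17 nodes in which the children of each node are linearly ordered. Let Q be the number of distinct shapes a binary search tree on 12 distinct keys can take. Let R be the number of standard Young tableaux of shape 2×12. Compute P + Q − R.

35357670

Rooted ordered (plane) trees on m nodes have m−1 edges and are counted by C_{m−1}; m = 17 gives C_16. So P = C_16 = 35357670.
Rooted binary trees with 12 nodes (each child slot possibly empty) number C_12. So Q = C_12 = 208012.
By the hook-length formula (or a Dyck-path bijection), SYT of shape 2×12 number C_12. So R = C_12 = 208012.
P + Q − R = 35357670 + 208012 − 208012 = 35357670.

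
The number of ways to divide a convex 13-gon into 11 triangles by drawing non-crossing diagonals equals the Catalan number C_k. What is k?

The number of triangulations of a 13-gon is the Catalan number C_11 (index = sides − 2).

11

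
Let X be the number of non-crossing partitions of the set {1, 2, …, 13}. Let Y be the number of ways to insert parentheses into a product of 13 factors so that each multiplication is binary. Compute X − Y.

534888

Non-crossing partitions of an n-element set are counted by C_n; here n = 13. So X = C_13 = 742900.
Ways to associate a product of 13 factors correspond to binary trees on 13 leaves, so the count is C_12. So Y = C_12 = 208012.
X − Y = 742900 − 208012 = 534888.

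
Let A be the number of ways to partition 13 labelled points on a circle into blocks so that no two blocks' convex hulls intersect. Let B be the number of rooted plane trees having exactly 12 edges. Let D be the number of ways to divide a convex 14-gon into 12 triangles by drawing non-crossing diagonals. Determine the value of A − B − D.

Non-crossing partitions of an n-element set are counted by C_n; here n = 13. So A = C_13 = 742900.
A rooted plane tree with 12 edges has 13 nodes, and the count is C_12. So B = C_12 = 208012.
The number of triangulations of a 14-gon is the Catalan number C_12 (index = sides − 2). So D = C_12 = 208012.
A − B − D = 742900 − 208012 − 208012 = 326876.

326876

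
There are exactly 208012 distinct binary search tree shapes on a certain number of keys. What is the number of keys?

12

Binary search tree shapes on n keys are counted by C_n. Since C_12 = 208012, the index is 12.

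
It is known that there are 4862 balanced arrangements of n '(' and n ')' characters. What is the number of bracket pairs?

9

Balanced strings of n bracket-pairs are counted by C_n. The Catalan number equal to 4862 is C_9.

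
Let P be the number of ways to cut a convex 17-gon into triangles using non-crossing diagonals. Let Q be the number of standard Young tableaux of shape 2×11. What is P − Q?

A convex 17-gon is triangulated into 15 triangles, and the number of such triangulations is the Catalan number C_{17−2} = C_15. So P = C_15 = 9694845.
By the hook-length formula (or a Dyck-path bijection), SYT of shape 2×11 number C_11. So Q = C_11 = 58786.
P − Q = 9694845 − 58786 = 9636059.

9636059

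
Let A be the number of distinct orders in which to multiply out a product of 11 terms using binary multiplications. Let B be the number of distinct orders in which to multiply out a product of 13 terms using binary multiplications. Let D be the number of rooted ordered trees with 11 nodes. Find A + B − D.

Ways to associate a product of 11 factors correspond to binary trees on 11 leaves, so the count is C_10. So A = C_10 = 16796.
Bracketing 13 factors into binary products is counted by C_{13−1} = C_12. So B = C_12 = 208012.
Rooted ordered (plane) trees on m nodes have m−1 edges and are counted by C_{m−1}; m = 11 gives C_10. So D = C_10 = 16796.
A + B − D = 16796 + 208012 − 16796 = 208012.

208012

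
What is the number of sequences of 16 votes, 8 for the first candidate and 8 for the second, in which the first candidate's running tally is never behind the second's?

Reading a vote for the leader as '(' and for the other as ')' turns such a sequence into a balanced string of 8 pairs, so the count is C_8.
C_8 = 1430.

1430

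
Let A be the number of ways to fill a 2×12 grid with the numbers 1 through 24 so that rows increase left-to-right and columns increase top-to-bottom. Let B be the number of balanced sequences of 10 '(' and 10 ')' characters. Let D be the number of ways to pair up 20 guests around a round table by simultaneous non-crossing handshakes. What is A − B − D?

174420

By the hook-length formula (or a Dyck-path bijection), SYT of shape 2×12 number C_12. So A = C_12 = 208012.
Balanced strings of n pairs of brackets are counted by C_n; here n = 10. So B = C_10 = 16796.
With 20 = 2·10 people, non-crossing handshake pairings are non-crossing perfect matchings on a circle, counted by C_10. So D = C_10 = 16796.
A − B − D = 208012 − 16796 − 16796 = 174420.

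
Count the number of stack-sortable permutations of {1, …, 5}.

By Knuth's characterisation, the stack-sortable permutations of length 5 are the 231-avoiders, numbering C_5.
C_5 = C_4 · 2(2·4+1)/(4+2) = 14 · 18/6 = 42.

42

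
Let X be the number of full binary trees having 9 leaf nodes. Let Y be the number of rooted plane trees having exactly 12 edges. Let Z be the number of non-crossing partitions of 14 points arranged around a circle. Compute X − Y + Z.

A full binary tree with L leaves has L−1 internal nodes and is counted by C_{L−1}; L = 9 gives C_8. So X = C_8 = 1430.
A rooted plane tree with 12 edges has 13 nodes, and the count is C_12. So Y = C_12 = 208012.
The non-crossing partitions of [14] form a lattice of size C_14. So Z = C_14 = 2674440.
X − Y + Z = 1430 − 208012 + 2674440 = 2467858.

2467858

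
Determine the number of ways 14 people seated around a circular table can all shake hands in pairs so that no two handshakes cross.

Non-crossing handshake pairings of 2n people are counted by C_n; 14 people gives n = 7.
C_7 = 429.

429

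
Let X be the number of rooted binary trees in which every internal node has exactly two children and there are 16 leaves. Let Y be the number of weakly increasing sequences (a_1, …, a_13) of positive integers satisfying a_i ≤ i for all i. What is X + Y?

10437745

A full binary tree with L leaves has L−1 internal nodes and is counted by C_{L−1}; L = 16 gives C_15. So X = C_15 = 9694845.
Such sub-staircase sequences of length n are counted by C_n; here n = 13. So Y = C_13 = 742900.
X + Y = 9694845 + 742900 = 10437745.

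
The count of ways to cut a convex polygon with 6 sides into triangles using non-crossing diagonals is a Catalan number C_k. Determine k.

4

Triangulations of a convex m-gon are counted by C_{m−2}; with m = 6 this is C_4.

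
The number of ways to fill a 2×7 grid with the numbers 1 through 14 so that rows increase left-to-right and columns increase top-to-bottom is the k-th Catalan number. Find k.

7

By the hook-length formula (or a Dyck-path bijection), SYT of shape 2×7 number C_7.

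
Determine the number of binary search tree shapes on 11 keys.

58786

Rooted binary trees with 11 nodes (each child slot possibly empty) number C_11.
C_11 = C(22,11)/12 = 705432/12 = 58786.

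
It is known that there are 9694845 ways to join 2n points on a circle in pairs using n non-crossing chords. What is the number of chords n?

15

Non-crossing pairings of 2n points on a circle are counted by C_n. Since C_15 = 9694845, the index is 15.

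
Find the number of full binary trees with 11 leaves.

A full binary tree with L leaves has L−1 internal nodes and is counted by C_{L−1}; L = 11 gives C_10.
C_10 = C(20,10)/11 = 184756/11 = 16796.

16796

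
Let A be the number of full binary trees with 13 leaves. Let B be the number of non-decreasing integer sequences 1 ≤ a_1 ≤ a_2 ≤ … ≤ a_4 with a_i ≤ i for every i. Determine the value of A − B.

207998

Full binary trees with 13 leaves have 13−1 = 12 internal nodes, so there are C_12 of them. So A = C_12 = 208012.
Weakly increasing sequences with a_i ≤ i biject with Dyck paths of semilength 4, so there are C_4. So B = C_4 = 14.
A − B = 208012 − 14 = 207998.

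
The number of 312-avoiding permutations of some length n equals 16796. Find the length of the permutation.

Permutations of [n] avoiding a fixed length-3 pattern are counted by C_n; 16796 = C_10.

10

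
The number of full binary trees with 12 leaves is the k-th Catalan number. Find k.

11

Full binary trees with 12 leaves have 12−1 = 11 internal nodes, so there are C_11 of them.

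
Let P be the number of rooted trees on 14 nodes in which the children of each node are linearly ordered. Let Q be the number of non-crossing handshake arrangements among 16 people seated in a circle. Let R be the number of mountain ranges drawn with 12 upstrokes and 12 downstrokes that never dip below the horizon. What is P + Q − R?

536318

Rooted ordered (plane) trees on m nodes have m−1 edges and are counted by C_{m−1}; m = 14 gives C_13. So P = C_13 = 742900.
With 16 = 2·8 people, non-crossing handshake pairings are non-crossing perfect matchings on a circle, counted by C_8. So Q = C_8 = 1430.
Paths of 12 up- and 12 down-steps that never dip below the axis are Dyck paths; their count is C_12. So R = C_12 = 208012.
P + Q − R = 742900 + 1430 − 208012 = 536318.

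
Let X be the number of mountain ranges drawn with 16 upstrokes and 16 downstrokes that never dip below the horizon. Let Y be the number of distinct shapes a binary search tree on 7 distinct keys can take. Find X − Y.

Dyck paths of semilength n (length 2n) are counted by C_n; here n = 16. So X = C_16 = 35357670.
Binary trees (left/right distinguished) on n nodes are counted by C_n; here n = 7. So Y = C_7 = 429.
X − Y = 35357670 − 429 = 35357241.

35357241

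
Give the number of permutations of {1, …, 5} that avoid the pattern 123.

42

For any fixed pattern of length 3, the pattern-avoiding permutations of [5] number C_5.
C_5 = C_4 · 2(2·4+1)/(4+2) = 14 · 18/6 = 42.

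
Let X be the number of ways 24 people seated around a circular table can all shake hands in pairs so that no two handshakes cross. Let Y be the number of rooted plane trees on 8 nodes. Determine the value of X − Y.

With 24 = 2·12 people, non-crossing handshake pairings are non-crossing perfect matchings on a circle, counted by C_12. So X = C_12 = 208012.
Rooted ordered (plane) trees on m nodes have m−1 edges and are counted by C_{m−1}; m = 8 gives C_7. So Y = C_7 = 429.
X − Y = 208012 − 429 = 207583.

207583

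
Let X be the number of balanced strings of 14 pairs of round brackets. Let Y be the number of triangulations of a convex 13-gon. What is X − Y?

With 14 pairs the number of balanced bracket strings is the Catalan number C_14. So X = C_14 = 2674440.
The number of triangulations of a 13-gon is the Catalan number C_11 (index = sides − 2). So Y = C_11 = 58786.
X − Y = 2674440 − 58786 = 2615654.

2615654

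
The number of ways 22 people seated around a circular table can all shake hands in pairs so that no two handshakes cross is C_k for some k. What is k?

Non-crossing handshake pairings of 2n people are counted by C_n; 22 people gives n = 11.

11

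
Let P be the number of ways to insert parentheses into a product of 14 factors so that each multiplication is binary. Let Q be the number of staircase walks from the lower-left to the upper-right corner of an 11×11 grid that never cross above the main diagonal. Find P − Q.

684114

Parenthesizations of m factors correspond to full binary trees with m leaves, counted by C_{m−1}; m = 14 gives C_13. So P = C_13 = 742900.
Monotone paths in an n×n grid that stay weakly below the diagonal are counted by C_n; here n = 11. So Q = C_11 = 58786.
P − Q = 742900 − 58786 = 684114.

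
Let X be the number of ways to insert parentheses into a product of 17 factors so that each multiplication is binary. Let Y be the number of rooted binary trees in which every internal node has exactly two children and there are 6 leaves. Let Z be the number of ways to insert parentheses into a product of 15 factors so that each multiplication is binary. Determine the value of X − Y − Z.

32683188

Bracketing 17 factors into binary products is counted by C_{17−1} = C_16. So X = C_16 = 35357670.
A full binary tree with L leaves has L−1 internal nodes and is counted by C_{L−1}; L = 6 gives C_5. So Y = C_5 = 42.
Parenthesizations of m factors correspond to full binary trees with m leaves, counted by C_{m−1}; m = 15 gives C_14. So Z = C_14 = 2674440.
X − Y − Z = 35357670 − 42 − 2674440 = 32683188.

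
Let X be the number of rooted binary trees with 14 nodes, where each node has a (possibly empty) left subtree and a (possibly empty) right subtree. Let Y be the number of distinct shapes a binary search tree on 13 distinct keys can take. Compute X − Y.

1931540

Rooted binary trees with 14 nodes (each child slot possibly empty) number C_14. So X = C_14 = 2674440.
Binary trees (left/right distinguished) on n nodes are counted by C_n; here n = 13. So Y = C_13 = 742900.
X − Y = 2674440 − 742900 = 1931540.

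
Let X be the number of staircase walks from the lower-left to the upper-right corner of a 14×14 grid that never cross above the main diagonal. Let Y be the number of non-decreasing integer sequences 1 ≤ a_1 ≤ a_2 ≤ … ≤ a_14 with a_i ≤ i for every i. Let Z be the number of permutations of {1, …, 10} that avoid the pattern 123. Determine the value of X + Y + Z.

Sub-diagonal monotone paths from (0,0) to (14,14) biject with Dyck paths of semilength 14, giving C_14. So X = C_14 = 2674440.
Weakly increasing sequences with a_i ≤ i biject with Dyck paths of semilength 14, so there are C_14. So Y = C_14 = 2674440.
Permutations of [n] avoiding any single length-3 pattern are counted by C_n; here n = 10. So Z = C_10 = 16796.
X + Y + Z = 2674440 + 2674440 + 16796 = 5365676.

5365676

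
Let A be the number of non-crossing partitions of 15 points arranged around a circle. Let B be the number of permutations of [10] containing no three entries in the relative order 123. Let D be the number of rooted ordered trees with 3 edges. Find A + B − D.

9711636

The non-crossing partitions of [15] form a lattice of size C_15. So A = C_15 = 9694845.
For any fixed pattern of length 3, the pattern-avoiding permutations of [10] number C_10. So B = C_10 = 16796.
Rooted ordered trees with n edges are counted by C_n; here n = 3. So D = C_3 = 5.
A + B − D = 9694845 + 16796 − 5 = 9711636.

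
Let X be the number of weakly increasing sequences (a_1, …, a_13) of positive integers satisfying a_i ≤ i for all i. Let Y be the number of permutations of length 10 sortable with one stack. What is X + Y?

Such sub-staircase sequences of length n are counted by C_n; here n = 13. So X = C_13 = 742900.
Stack-sortable permutations are exactly the 231-avoiding ones, counted by C_n; here n = 10. So Y = C_10 = 16796.
X + Y = 742900 + 16796 = 759696.

759696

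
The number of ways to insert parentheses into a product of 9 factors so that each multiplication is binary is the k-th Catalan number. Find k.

8

Parenthesizations of m factors correspond to full binary trees with m leaves, counted by C_{m−1}; m = 9 gives C_8.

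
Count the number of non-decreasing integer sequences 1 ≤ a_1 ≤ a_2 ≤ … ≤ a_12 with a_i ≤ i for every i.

208012

Weakly increasing sequences with a_i ≤ i biject with Dyck paths of semilength 12, so there are C_12.
C_12 = C_11 · 2(2·11+1)/(11+2) = 58786 · 46/13 = 208012.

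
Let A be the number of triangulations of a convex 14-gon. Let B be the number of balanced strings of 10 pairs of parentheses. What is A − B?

Triangulations of a convex m-gon are counted by C_{m−2}; with m = 14 this is C_12. So A = C_12 = 208012.
With 10 pairs the number of balanced bracket strings is the Catalan number C_10. So B = C_10 = 16796.
A − B = 208012 − 16796 = 191216.

191216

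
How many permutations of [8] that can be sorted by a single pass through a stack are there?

Stack-sortable permutations are exactly the 231-avoiding ones, counted by C_n; here n = 8.
C_8 = C(16,8)/9 = 12870/9 = 1430.

1430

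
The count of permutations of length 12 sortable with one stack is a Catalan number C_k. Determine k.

By Knuth's characterisation, the stack-sortable permutations of length 12 are the 231-avoiders, numbering C_12.

12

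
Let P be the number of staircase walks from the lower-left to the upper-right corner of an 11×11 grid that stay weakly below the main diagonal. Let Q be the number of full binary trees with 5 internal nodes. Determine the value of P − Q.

Monotone paths in an n×n grid that stay weakly below the diagonal are counted by C_n; here n = 11. So P = C_11 = 58786.
The number of full binary trees on 5 internal nodes is the Catalan number C_5. So Q = C_5 = 42.
P − Q = 58786 − 42 = 58744.

58744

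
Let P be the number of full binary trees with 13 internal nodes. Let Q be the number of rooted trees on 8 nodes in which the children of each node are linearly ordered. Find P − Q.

The number of full binary trees on 13 internal nodes is the Catalan number C_13. So P = C_13 = 742900.
Rooted ordered (plane) trees on m nodes have m−1 edges and are counted by C_{m−1}; m = 8 gives C_7. So Q = C_7 = 429.
P − Q = 742900 − 429 = 742471.

742471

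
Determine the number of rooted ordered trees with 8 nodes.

429

A rooted plane tree on 8 nodes has 7 edges, and such trees are counted by C_7.
C_7 = C(14,7)/8 = 3432/8 = 429.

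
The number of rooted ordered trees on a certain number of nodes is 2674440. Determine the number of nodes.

15

Rooted ordered trees on m nodes are counted by C_{m−1}; 2674440 = C_14.
So the index is 14, and the number of nodes is 14 + 1 = 15.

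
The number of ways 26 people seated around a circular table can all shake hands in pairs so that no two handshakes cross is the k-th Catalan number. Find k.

With 26 = 2·13 people, non-crossing handshake pairings are non-crossing perfect matchings on a circle, counted by C_13.

13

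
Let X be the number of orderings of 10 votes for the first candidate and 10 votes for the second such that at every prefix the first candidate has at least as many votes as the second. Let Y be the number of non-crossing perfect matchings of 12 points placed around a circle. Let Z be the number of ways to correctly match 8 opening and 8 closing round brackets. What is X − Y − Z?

15234

Reading a vote for the leader as '(' and for the other as ')' turns such a sequence into a balanced string of 10 pairs, so the count is C_10. So X = C_10 = 16796.
Non-crossing perfect matchings of 2n points on a circle are counted by C_n; with 12 points, n = 6. So Y = C_6 = 132.
Balanced strings of n pairs of brackets are counted by C_n; here n = 8. So Z = C_8 = 1430.
X − Y − Z = 16796 − 132 − 1430 = 15234.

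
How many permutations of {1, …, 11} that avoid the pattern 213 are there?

For any fixed pattern of length 3, the pattern-avoiding permutations of [11] number C_11.
C_11 = C_10 · 2(2·10+1)/(10+2) = 16796 · 42/12 = 58786.

58786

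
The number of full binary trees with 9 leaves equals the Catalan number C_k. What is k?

8

Full binary trees with 9 leaves have 9−1 = 8 internal nodes, so there are C_8 of them.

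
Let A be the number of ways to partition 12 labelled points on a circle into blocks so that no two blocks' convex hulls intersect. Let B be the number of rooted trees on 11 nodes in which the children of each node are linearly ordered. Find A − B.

191216

The non-crossing partitions of [12] form a lattice of size C_12. So A = C_12 = 208012.
Rooted ordered (plane) trees on m nodes have m−1 edges and are counted by C_{m−1}; m = 11 gives C_10. So B = C_10 = 16796.
A − B = 208012 − 16796 = 191216.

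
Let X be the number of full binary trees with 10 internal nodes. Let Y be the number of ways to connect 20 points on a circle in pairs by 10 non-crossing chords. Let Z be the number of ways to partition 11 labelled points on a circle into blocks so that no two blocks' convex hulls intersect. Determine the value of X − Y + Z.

58786

The number of full binary trees on 10 internal nodes is the Catalan number C_10. So X = C_10 = 16796.
Pairing 20 circle points by 10 non-crossing chords gives C_10 matchings. So Y = C_10 = 16796.
Non-crossing partitions of an n-element set are counted by C_n; here n = 11. So Z = C_11 = 58786.
X − Y + Z = 16796 − 16796 + 58786 = 58786.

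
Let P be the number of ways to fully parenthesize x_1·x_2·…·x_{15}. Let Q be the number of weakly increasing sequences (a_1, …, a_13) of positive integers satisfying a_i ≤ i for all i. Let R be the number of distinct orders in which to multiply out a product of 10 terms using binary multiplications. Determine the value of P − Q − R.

1926678

Parenthesizations of m factors correspond to full binary trees with m leaves, counted by C_{m−1}; m = 15 gives C_14. So P = C_14 = 2674440.
Weakly increasing sequences with a_i ≤ i biject with Dyck paths of semilength 13, so there are C_13. So Q = C_13 = 742900.
Parenthesizations of m factors correspond to full binary trees with m leaves, counted by C_{m−1}; m = 10 gives C_9. So R = C_9 = 4862.
P − Q − R = 2674440 − 742900 − 4862 = 1926678.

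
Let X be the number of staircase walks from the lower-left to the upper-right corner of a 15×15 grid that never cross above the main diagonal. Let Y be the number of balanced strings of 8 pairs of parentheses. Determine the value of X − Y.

9693415

Sub-diagonal monotone paths from (0,0) to (15,15) biject with Dyck paths of semilength 15, giving C_15. So X = C_15 = 9694845.
With 8 pairs the number of balanced bracket strings is the Catalan number C_8. So Y = C_8 = 1430.
X − Y = 9694845 − 1430 = 9693415.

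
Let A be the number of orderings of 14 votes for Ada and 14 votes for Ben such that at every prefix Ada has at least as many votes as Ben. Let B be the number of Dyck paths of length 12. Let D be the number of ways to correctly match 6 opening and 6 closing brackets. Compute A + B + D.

2674704

Ballot sequences with n votes each where one side never trails are Dyck words, counted by C_n; here n = 14. So A = C_14 = 2674440.
A Dyck path with 6 up-steps and 6 down-steps has semilength 6, so there are C_6 of them. So B = C_6 = 132.
A balanced arrangement of 6 bracket pairs is a Dyck word of semilength 6, so the count is C_6. So D = C_6 = 132.
A + B + D = 2674440 + 132 + 132 = 2674704.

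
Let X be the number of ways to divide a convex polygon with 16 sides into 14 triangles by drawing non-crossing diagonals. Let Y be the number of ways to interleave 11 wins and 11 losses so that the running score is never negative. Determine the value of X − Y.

Triangulations of a convex m-gon are counted by C_{m−2}; with m = 16 this is C_14. So X = C_14 = 2674440.
Reading a vote for the leader as '(' and for the other as ')' turns such a sequence into a balanced string of 11 pairs, so the count is C_11. So Y = C_11 = 58786.
X − Y = 2674440 − 58786 = 2615654.

2615654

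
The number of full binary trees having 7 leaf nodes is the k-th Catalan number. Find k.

6

Full binary trees with 7 leaves have 7−1 = 6 internal nodes, so there are C_6 of them.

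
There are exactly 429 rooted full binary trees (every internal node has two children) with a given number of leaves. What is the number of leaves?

Full binary trees with L leaves are counted by C_{L−1}. Since C_7 = 429, the index is 7.
So the index is 7, and the number of leaves is 7 + 1 = 8.

8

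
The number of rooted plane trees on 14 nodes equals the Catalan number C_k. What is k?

13

Rooted ordered (plane) trees on m nodes have m−1 edges and are counted by C_{m−1}; m = 14 gives C_13.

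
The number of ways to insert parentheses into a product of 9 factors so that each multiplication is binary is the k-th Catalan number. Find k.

Bracketing 9 factors into binary products is counted by C_{9−1} = C_8.

8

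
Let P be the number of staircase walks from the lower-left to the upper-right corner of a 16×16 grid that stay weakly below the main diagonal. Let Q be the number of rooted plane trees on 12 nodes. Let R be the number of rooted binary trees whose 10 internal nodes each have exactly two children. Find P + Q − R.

Sub-diagonal monotone paths from (0,0) to (16,16) biject with Dyck paths of semilength 16, giving C_16. So P = C_16 = 35357670.
Rooted ordered (plane) trees on m nodes have m−1 edges and are counted by C_{m−1}; m = 12 gives C_11. So Q = C_11 = 58786.
The number of full binary trees on 10 internal nodes is the Catalan number C_10. So R = C_10 = 16796.
P + Q − R = 35357670 + 58786 − 16796 = 35399660.

35399660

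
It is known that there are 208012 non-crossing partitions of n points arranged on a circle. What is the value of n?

Non-crossing partitions of [n] are counted by C_n; 208012 = C_12.

12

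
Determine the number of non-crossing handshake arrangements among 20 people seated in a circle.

16796

Non-crossing handshake pairings of 2n people are counted by C_n; 20 people gives n = 10.
C_10 = C_9 · 2(2·9+1)/(9+2) = 4862 · 38/11 = 16796.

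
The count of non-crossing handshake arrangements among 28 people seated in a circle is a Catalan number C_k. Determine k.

14

With 28 = 2·14 people, non-crossing handshake pairings are non-crossing perfect matchings on a circle, counted by C_14.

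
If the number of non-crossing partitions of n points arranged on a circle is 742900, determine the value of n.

Non-crossing partitions of [n] are counted by C_n; 742900 = C_13.

13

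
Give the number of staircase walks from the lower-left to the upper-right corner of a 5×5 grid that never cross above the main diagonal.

Sub-diagonal monotone paths from (0,0) to (5,5) biject with Dyck paths of semilength 5, giving C_5.
C_5 = C(10,5)/6 = 252/6 = 42.

42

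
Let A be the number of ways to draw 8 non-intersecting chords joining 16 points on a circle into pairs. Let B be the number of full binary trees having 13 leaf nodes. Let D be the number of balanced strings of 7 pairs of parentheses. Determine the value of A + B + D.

209871

Pairing 16 circle points by 8 non-crossing chords gives C_8 matchings. So A = C_8 = 1430.
Full binary trees with 13 leaves have 13−1 = 12 internal nodes, so there are C_12 of them. So B = C_12 = 208012.
Balanced strings of n pairs of brackets are counted by C_n; here n = 7. So D = C_7 = 429.
A + B + D = 1430 + 208012 + 429 = 209871.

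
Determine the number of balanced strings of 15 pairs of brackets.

9694845

With 15 pairs the number of balanced bracket strings is the Catalan number C_15.
C_15 = 9694845.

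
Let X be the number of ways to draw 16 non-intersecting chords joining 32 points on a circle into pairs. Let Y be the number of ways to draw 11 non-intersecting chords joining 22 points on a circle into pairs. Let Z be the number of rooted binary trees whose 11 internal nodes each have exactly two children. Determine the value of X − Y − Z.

35240098

Pairing 32 circle points by 16 non-crossing chords gives C_16 matchings. So X = C_16 = 35357670.
Pairing 22 circle points by 11 non-crossing chords gives C_11 matchings. So Y = C_11 = 58786.
Full binary trees with n internal nodes are counted by C_n; here n = 11. So Z = C_11 = 58786.
X − Y − Z = 35357670 − 58786 − 58786 = 35240098.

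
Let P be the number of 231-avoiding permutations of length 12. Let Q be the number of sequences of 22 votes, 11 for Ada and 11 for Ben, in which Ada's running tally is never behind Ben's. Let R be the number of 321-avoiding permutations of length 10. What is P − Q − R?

132430

For any fixed pattern of length 3, the pattern-avoiding permutations of [12] number C_12. So P = C_12 = 208012.
Ballot sequences with n votes each where one side never trails are Dyck words, counted by C_n; here n = 11. So Q = C_11 = 58786.
Permutations of [n] avoiding any single length-3 pattern are counted by C_n; here n = 10. So R = C_10 = 16796.
P − Q − R = 208012 − 58786 − 16796 = 132430.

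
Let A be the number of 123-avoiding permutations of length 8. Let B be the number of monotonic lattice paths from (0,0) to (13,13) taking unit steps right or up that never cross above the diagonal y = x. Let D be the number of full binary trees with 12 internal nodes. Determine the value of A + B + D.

Permutations of [n] avoiding any single length-3 pattern are counted by C_n; here n = 8. So A = C_8 = 1430.
Monotone paths in an n×n grid that stay weakly below the diagonal are counted by C_n; here n = 13. So B = C_13 = 742900.
Full binary trees with n internal nodes are counted by C_n; here n = 12. So D = C_12 = 208012.
A + B + D = 1430 + 742900 + 208012 = 952342.

952342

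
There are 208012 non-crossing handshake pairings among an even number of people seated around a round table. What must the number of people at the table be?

Non-crossing handshake pairings of 2n people are counted by C_n, and C_12 = 208012.
So n = 12, and there are 2n = 24 people.

24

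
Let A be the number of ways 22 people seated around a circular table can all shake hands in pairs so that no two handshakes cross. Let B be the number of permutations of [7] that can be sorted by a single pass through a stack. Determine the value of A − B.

With 22 = 2·11 people, non-crossing handshake pairings are non-crossing perfect matchings on a circle, counted by C_11. So A = C_11 = 58786.
By Knuth's characterisation, the stack-sortable permutations of length 7 are the 231-avoiders, numbering C_7. So B = C_7 = 429.
A − B = 58786 − 429 = 58357.

58357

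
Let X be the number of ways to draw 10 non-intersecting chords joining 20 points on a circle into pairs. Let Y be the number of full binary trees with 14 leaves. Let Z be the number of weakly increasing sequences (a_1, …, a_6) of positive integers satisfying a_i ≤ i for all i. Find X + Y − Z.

Pairing 20 circle points by 10 non-crossing chords gives C_10 matchings. So X = C_10 = 16796.
Full binary trees with 14 leaves have 14−1 = 13 internal nodes, so there are C_13 of them. So Y = C_13 = 742900.
Weakly increasing sequences with a_i ≤ i biject with Dyck paths of semilength 6, so there are C_6. So Z = C_6 = 132.
X + Y − Z = 16796 + 742900 − 132 = 759564.

759564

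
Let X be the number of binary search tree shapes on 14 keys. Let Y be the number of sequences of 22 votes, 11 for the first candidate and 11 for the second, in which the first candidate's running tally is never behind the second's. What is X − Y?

2615654

Rooted binary trees with 14 nodes (each child slot possibly empty) number C_14. So X = C_14 = 2674440.
Reading a vote for the leader as '(' and for the other as ')' turns such a sequence into a balanced string of 11 pairs, so the count is C_11. So Y = C_11 = 58786.
X − Y = 2674440 − 58786 = 2615654.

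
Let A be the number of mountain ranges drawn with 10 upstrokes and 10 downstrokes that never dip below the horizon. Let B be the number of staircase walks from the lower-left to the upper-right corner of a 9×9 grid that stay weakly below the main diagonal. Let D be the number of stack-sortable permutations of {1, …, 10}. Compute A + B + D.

38454

Paths of 10 up- and 10 down-steps that never dip below the axis are Dyck paths; their count is C_10. So A = C_10 = 16796.
Monotone paths in an n×n grid that stay weakly below the diagonal are counted by C_n; here n = 9. So B = C_9 = 4862.
By Knuth's characterisation, the stack-sortable permutations of length 10 are the 231-avoiders, numbering C_10. So D = C_10 = 16796.
A + B + D = 16796 + 4862 + 16796 = 38454.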